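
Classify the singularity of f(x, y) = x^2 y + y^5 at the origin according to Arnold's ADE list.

The Hessian of f at 0 has rank 0. Corank 2; j^3 = x^2*y has shape L^2 M (L != M), so D-series; mu = 6 gives D_6.

D_{6}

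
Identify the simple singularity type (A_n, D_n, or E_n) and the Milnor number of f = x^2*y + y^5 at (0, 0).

Type D6, Milnor number mu = 6.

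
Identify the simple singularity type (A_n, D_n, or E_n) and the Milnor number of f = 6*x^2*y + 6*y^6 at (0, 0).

The Hessian of f at 0 has rank 0. Corank 2; j^3 = 6*x^2*y has shape L^2 M (L != M), so D-series; mu = 7 gives D_7.

Type D7, Milnor number mu = 7.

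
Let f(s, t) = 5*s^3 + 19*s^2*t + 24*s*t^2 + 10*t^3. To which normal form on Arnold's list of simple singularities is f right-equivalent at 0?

D_{4}

The Hessian of f at 0 has rank 0. Corank 2; j^3 = (s + t)*(5*s^2 + 14*s*t + 10*t^2) splits into three distinct lines over C (the quadratic factor has nonzero discriminant), so D_4.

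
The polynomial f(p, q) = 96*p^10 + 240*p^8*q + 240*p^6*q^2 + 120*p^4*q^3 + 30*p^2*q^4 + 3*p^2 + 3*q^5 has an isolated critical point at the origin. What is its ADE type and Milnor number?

Type A_{4}, Milnor number mu = 4.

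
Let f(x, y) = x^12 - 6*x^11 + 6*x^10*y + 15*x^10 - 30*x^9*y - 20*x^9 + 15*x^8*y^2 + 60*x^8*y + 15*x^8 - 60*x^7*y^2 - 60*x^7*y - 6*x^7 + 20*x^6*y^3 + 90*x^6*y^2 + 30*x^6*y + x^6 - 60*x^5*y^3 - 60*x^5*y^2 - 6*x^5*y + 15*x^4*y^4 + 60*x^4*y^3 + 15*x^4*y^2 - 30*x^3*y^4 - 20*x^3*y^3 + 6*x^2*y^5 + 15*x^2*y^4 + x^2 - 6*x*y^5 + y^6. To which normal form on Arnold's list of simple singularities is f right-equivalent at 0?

A_{5}

The Hessian of f at 0 is [[2, 0], [0, 0]] with rank 1, so corank 1. A Groebner basis of the Jacobian ideal J(f) in C{x,y} is {y^5, x}; counting standard monomials gives mu = 5. Corank 1: A-series; mu = 5 gives A_5.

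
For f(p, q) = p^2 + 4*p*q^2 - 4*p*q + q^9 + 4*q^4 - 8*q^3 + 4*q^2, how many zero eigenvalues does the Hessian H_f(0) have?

1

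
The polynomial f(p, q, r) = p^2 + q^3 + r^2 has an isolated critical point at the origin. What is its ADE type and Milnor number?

Type A_{2}, Milnor number mu = 2.

The Hessian of f at 0 is [[2, 0, 0], [0, 0, 0], [0, 0, 2]] with rank 2, so corank 1. A Groebner basis of the Jacobian ideal J(f) in C{p,q,r} is {q^2, p, r}; counting standard monomials gives mu = 2. Corank 1: A-series; mu = 2 gives A_2.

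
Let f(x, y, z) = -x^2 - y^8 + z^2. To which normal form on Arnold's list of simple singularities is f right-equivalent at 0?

The Hessian of f at 0 is [[-2, 0, 0], [0, 0, 0], [0, 0, 2]] with rank 2, so corank 1. A Groebner basis of the Jacobian ideal J(f) in C{x,y,z} is {y^7, x, z}; counting standard monomials gives mu = 7. Corank 1: A-series; mu = 7 gives A_7.

A7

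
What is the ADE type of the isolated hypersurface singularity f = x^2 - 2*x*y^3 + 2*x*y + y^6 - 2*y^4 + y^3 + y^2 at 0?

A_2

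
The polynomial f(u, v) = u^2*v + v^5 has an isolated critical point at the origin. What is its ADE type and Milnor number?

Type D_6, Milnor number mu = 6.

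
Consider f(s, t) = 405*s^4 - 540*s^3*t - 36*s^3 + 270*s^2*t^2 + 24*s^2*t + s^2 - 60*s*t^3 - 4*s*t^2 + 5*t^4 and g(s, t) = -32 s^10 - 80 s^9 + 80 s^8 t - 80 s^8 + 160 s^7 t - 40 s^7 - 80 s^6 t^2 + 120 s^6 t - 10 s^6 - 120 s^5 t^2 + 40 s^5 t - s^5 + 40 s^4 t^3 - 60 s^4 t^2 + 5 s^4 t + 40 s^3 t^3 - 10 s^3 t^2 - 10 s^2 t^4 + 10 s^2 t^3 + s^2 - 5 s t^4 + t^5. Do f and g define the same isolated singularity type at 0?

No.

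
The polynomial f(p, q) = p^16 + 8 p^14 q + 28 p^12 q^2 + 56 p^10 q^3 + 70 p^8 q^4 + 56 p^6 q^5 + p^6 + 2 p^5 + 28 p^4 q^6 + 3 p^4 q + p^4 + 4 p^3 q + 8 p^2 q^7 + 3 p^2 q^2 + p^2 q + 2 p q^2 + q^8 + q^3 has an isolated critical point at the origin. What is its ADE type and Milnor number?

Type D_{9}, Milnor number mu = 9.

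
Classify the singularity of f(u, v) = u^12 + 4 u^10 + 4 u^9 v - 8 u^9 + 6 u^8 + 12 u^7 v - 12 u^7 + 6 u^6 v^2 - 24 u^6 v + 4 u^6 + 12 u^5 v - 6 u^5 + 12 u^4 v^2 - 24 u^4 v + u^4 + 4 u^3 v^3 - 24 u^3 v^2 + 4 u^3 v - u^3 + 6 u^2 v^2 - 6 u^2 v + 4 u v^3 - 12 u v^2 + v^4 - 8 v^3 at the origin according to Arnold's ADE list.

E_6

The Hessian of f at 0 has rank 0. Corank 2; j^3 = -(u + 2*v)^3 is a perfect cube, so E-series; the 4-jet and mu = 6 give E_6.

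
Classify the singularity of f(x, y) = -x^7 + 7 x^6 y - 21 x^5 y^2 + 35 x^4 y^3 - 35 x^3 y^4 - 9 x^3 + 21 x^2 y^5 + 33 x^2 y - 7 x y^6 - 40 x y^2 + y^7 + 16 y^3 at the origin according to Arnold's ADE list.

D8

The Hessian of f at 0 has rank 0. Corank 2; j^3 = -(x - y)*(3*x - 4*y)^2 has shape L^2 M (L != M), so D-series; mu = 8 gives D_8.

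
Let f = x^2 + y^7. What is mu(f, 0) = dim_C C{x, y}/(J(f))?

6

The Hessian of f at 0 has rank 1. Corank 1: A-series; mu = 6 gives A_6.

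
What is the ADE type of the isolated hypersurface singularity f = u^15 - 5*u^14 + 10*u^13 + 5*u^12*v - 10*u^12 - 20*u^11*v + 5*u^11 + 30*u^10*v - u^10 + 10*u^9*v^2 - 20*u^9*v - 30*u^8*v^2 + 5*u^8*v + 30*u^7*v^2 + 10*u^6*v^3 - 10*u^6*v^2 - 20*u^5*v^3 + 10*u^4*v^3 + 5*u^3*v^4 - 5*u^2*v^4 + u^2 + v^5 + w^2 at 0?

A_4

The Hessian of f at 0 is [[2, 0, 0], [0, 0, 0], [0, 0, 2]] with rank 2, so corank 1. A Groebner basis of the Jacobian ideal J(f) in C{u,v,w} is {v^4, u, w}; counting standard monomials gives mu = 4. Corank 1: A-series; mu = 4 gives A_4.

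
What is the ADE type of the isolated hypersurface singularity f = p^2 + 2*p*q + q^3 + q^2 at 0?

A2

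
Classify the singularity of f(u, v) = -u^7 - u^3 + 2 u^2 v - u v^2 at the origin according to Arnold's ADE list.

The Hessian of f at 0 has rank 0. Corank 2; j^3 = -u*(u - v)^2 has shape L^2 M (L != M), so D-series; mu = 8 gives D_8.

D_8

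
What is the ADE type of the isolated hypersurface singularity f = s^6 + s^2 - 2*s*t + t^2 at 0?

A5

The Hessian of f at 0 is [[2, -2], [-2, 2]] with rank 1, so corank 1. A Groebner basis of the Jacobian ideal J(f) in C{s,t} is {t^5, s - t}; counting standard monomials gives mu = 5. Corank 1: A-series; mu = 5 gives A_5.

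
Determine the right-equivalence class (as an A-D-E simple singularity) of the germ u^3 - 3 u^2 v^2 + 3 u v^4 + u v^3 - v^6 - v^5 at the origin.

E7

The Hessian of f at 0 is [[0, 0], [0, 0]] with rank 0, so corank 2. A Groebner basis of the Jacobian ideal J(f) in C{u,v} is {-u^2 + v^4 - v^3/3, u^3, u^2*v + u^2/3 + v^3/9, -u^2 + u*v^2 - v^3/3}; counting standard monomials gives mu = 7. Corank 2; j^3 = u^3 is a perfect cube, so E-series; the 4-jet and mu = 7 give E_7.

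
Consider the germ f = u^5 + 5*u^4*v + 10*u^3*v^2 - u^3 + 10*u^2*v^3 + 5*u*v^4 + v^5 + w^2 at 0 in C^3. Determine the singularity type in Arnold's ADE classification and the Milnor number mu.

Type E_{8}, Milnor number mu = 8.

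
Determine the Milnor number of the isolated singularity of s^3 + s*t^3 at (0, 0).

7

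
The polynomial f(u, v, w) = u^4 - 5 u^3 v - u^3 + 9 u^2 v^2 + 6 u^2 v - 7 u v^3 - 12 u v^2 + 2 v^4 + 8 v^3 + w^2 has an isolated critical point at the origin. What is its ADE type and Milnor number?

Type E_{7}, Milnor number mu = 7.

The Hessian of f at 0 has rank 1. Corank 2; j^3 = -(u - 2*v)^3 is a perfect cube, so E-series; the 4-jet and mu = 7 give E_7.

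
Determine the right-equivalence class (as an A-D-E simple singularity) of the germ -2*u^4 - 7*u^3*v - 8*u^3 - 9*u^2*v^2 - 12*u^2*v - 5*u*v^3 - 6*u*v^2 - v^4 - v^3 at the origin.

E7

The Hessian of f at 0 is [[0, 0], [0, 0]] with rank 0, so corank 2. A Groebner basis of the Jacobian ideal J(f) in C{u,v} is {768*u^2 + 768*u*v + v^4 + 8*v^3 + 192*v^2, u^3 + 36*u^2 + 36*u*v + v^3/2 + 9*v^2, u^2*v - 40*u^2 - 40*u*v - 2*v^3/3 - 10*v^2, 32*u^2 + u*v^2 + 32*u*v + 5*v^3/6 + 8*v^2}; counting standard monomials gives mu = 7. Corank 2; j^3 = -(2*u + v)^3 is a perfect cube, so E-series; the 4-jet and mu = 7 give E_7.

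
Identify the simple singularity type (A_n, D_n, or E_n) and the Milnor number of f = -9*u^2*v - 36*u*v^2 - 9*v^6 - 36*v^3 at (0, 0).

The Hessian of f at 0 has rank 0. Corank 2; j^3 = -9*v*(u + 2*v)^2 has shape L^2 M (L != M), so D-series; mu = 7 gives D_7.

Type D7, Milnor number mu = 7.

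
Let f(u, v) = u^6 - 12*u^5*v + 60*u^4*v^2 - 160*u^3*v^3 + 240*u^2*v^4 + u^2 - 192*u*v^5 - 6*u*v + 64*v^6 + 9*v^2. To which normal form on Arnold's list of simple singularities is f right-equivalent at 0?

A_{5}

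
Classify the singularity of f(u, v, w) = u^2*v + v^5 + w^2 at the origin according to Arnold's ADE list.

The Hessian of f at 0 is [[0, 0, 0], [0, 0, 0], [0, 0, 2]] with rank 1, so corank 2. A Groebner basis of the Jacobian ideal J(f) in C{u,v,w} is {u^2/5 + v^4, u^3, u*v, w}; counting standard monomials gives mu = 6. Corank 2; j^3 = u^2*v has shape L^2 M (L != M), so D-series; mu = 6 gives D_6.

D_6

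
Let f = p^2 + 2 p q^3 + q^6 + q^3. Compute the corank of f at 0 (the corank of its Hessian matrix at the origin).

1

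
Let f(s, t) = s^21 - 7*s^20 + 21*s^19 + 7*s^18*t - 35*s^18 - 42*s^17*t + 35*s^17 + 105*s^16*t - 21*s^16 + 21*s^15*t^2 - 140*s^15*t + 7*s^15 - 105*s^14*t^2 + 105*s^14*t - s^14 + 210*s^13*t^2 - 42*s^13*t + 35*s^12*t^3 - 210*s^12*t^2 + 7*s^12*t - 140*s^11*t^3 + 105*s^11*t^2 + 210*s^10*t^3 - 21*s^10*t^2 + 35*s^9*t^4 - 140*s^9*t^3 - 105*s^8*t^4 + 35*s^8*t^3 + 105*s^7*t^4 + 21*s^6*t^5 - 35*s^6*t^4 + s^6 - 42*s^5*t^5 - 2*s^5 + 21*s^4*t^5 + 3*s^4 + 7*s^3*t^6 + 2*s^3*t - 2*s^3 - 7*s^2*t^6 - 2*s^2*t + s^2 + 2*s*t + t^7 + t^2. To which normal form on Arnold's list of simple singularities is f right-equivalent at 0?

A_6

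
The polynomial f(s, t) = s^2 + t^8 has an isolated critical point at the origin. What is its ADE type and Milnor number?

Type A7, Milnor number mu = 7.

The Hessian of f at 0 is [[2, 0], [0, 0]] with rank 1, so corank 1. A Groebner basis of the Jacobian ideal J(f) in C{s,t} is {t^7, s}; counting standard monomials gives mu = 7. Corank 1: A-series; mu = 7 gives A_7.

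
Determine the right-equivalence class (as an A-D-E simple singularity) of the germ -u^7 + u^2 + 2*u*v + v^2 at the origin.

A6

The Hessian of f at 0 has rank 1. Corank 1: A-series; mu = 6 gives A_6.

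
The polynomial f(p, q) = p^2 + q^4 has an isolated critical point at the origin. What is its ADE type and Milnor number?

Type A_{3}, Milnor number mu = 3.

The Hessian of f at 0 has rank 1. Corank 1: A-series; mu = 3 gives A_3.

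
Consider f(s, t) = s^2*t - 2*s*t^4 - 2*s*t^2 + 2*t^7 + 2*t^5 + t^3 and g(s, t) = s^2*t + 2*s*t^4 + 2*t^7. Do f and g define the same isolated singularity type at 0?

Yes.

The Hessian of f at 0 has rank 0. Corank 2; j^3 = t*(s - t)^2 has shape L^2 M (L != M), so D-series; mu = 8 gives D_8. The Hessian of g at 0 has rank 0. Corank 2; j^3 = s^2*t has shape L^2 M (L != M), so D-series; mu = 8 gives D_8. Both have type D_8, hence right-equivalent.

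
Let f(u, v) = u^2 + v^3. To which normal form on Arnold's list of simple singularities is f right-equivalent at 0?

A_2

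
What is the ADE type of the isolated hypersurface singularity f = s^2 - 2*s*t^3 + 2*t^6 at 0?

A5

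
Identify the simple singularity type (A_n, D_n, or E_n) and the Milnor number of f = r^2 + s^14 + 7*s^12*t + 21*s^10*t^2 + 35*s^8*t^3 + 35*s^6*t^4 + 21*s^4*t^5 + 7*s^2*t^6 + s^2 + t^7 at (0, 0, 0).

Type A6, Milnor number mu = 6.

The Hessian of f at 0 has rank 2. Corank 1: A-series; mu = 6 gives A_6.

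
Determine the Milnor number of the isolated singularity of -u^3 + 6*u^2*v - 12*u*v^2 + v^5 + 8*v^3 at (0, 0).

8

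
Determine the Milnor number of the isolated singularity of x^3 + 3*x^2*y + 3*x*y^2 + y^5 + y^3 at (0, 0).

8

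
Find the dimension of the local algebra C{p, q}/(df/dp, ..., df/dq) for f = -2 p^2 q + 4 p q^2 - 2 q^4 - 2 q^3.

The Hessian of f at 0 has rank 0. Corank 2; j^3 = -2*q*(p - q)^2 has shape L^2 M (L != M), so D-series; mu = 5 gives D_5.

5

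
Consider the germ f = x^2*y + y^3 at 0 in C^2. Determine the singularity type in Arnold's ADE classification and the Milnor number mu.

Type D_4, Milnor number mu = 4.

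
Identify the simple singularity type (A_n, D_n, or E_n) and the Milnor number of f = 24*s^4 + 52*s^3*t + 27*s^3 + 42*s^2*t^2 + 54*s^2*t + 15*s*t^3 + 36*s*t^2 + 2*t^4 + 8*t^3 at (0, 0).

The Hessian of f at 0 is [[0, 0], [0, 0]] with rank 0, so corank 2. A Groebner basis of the Jacobian ideal J(f) in C{s,t} is {19683*s^2/4 + 6561*s*t + t^4 - 27*t^3/4 + 2187*t^2, s^3 + 189*s^2/2 + 126*s*t + t^3/6 + 42*t^2, s^2*t - 405*s^2/4 - 135*s*t - 11*t^3/36 - 45*t^2, 81*s^2 + s*t^2 + 108*s*t + 5*t^3/9 + 36*t^2}; counting standard monomials gives mu = 7. Corank 2; j^3 = (3*s + 2*t)^3 is a perfect cube, so E-series; the 4-jet and mu = 7 give E_7.

Type E7, Milnor number mu = 7.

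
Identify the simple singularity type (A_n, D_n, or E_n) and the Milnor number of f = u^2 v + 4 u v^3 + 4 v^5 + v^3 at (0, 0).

Type D_{4}, Milnor number mu = 4.

The Hessian of f at 0 has rank 0. Corank 2; j^3 = v*(u^2 + v^2) splits into three distinct lines over C (the quadratic factor has nonzero discriminant), so D_4.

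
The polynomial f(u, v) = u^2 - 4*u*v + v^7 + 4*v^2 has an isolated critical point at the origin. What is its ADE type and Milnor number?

Type A_6, Milnor number mu = 6.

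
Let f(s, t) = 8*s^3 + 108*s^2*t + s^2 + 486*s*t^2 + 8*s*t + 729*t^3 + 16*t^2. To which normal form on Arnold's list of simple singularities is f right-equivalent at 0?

A2

The Hessian of f at 0 has rank 1. Corank 1: A-series; mu = 2 gives A_2.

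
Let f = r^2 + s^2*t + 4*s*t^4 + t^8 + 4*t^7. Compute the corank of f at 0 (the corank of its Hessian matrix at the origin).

Hessian at 0 has rank 1.

2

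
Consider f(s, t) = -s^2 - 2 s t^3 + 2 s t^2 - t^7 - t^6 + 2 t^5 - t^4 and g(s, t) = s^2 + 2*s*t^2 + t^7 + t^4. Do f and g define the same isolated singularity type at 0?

The Hessian of f at 0 has rank 1. Corank 1: A-series; mu = 6 gives A_6. The Hessian of g at 0 has rank 1. Corank 1: A-series; mu = 6 gives A_6. Both have type A_6, hence right-equivalent.

Yes.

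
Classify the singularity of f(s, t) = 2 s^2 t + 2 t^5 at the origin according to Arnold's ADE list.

The Hessian of f at 0 has rank 0. Corank 2; j^3 = 2*s^2*t has shape L^2 M (L != M), so D-series; mu = 6 gives D_6.

D6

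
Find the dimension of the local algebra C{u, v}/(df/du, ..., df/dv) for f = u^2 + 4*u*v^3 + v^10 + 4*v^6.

9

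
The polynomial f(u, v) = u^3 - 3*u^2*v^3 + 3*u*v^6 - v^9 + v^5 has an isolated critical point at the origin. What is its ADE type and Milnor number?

The Hessian of f at 0 is [[0, 0], [0, 0]] with rank 0, so corank 2. A Groebner basis of the Jacobian ideal J(f) in C{u,v} is {-u^2/2 + u*v^3, v^4, u^3, u^2*v}; counting standard monomials gives mu = 8. Corank 2; j^3 = u^3 is a perfect cube, so E-series; the 5-jet and mu = 8 give E_8.

Type E_8, Milnor number mu = 8.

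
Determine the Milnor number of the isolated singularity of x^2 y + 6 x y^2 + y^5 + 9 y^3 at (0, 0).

The Hessian of f at 0 has rank 0. Corank 2; j^3 = y*(x + 3*y)^2 has shape L^2 M (L != M), so D-series; mu = 6 gives D_6.

6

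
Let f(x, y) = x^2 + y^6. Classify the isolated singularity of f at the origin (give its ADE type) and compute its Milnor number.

Type A_5, Milnor number mu = 5.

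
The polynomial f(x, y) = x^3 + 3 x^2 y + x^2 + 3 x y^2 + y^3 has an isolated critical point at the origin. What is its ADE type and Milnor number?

Type A2, Milnor number mu = 2.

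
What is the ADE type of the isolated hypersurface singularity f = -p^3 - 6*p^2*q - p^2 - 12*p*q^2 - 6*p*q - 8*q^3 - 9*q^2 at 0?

A2

The Hessian of f at 0 is [[-2, -6], [-6, -18]] with rank 1, so corank 1. A Groebner basis of the Jacobian ideal J(f) in C{p,q} is {q^2, p + 3*q}; counting standard monomials gives mu = 2. Corank 1: A-series; mu = 2 gives A_2.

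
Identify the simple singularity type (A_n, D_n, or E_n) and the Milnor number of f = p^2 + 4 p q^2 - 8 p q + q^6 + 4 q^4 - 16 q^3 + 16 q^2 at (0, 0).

The Hessian of f at 0 is [[2, -8], [-8, 32]] with rank 1, so corank 1. A Groebner basis of the Jacobian ideal J(f) in C{p,q} is {p^3 + 24*p^2 - 160*p*q - 128*p + 512*q, p^2*q + 4*p^2 - 24*p*q - 16*p + 64*q, p/2 + q^2 - 2*q}; counting standard monomials gives mu = 5. Corank 1: A-series; mu = 5 gives A_5.

Type A_5, Milnor number mu = 5.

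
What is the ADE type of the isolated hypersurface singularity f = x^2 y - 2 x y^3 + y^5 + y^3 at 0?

The Hessian of f at 0 is [[0, 0], [0, 0]] with rank 0, so corank 2. A Groebner basis of the Jacobian ideal J(f) in C{x,y} is {y^3, x^2 + 3*y^2, x*y}; counting standard monomials gives mu = 4. Corank 2; j^3 = y*(x^2 + y^2) splits into three distinct lines over C (the quadratic factor has nonzero discriminant), so D_4.

D_4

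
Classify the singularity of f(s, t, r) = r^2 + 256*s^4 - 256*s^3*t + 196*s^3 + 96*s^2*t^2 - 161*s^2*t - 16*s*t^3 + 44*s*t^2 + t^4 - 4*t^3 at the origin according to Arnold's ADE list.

D_5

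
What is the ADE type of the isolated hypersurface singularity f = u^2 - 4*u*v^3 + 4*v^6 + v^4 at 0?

The Hessian of f at 0 has rank 1. Corank 1: A-series; mu = 3 gives A_3.

A3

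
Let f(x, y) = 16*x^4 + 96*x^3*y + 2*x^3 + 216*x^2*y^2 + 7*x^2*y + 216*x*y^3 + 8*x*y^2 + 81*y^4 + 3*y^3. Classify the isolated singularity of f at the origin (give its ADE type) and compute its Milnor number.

Type D5, Milnor number mu = 5.

The Hessian of f at 0 is [[0, 0], [0, 0]] with rank 0, so corank 2. A Groebner basis of the Jacobian ideal J(f) in C{x,y} is {x*y^2 + x*y/8 + y^2/8, -x*y/8 + y^3 - y^2/8, x^2 + 5*x*y/2 + 3*y^2/2}; counting standard monomials gives mu = 5. Corank 2; j^3 = (x + y)^2*(2*x + 3*y) has shape L^2 M (L != M), so D-series; mu = 5 gives D_5.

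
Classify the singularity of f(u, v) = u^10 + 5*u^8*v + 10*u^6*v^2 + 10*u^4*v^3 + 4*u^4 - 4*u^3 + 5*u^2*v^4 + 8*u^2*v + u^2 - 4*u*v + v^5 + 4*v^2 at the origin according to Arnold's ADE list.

The Hessian of f at 0 is [[2, -4], [-4, 8]] with rank 1, so corank 1. A Groebner basis of the Jacobian ideal J(f) in C{u,v} is {-u/64 + v^3 + v^2/8 + v/32, u^2 - u/2 + v, u*v - u/8 - v^2 + v/4}; counting standard monomials gives mu = 4. Corank 1: A-series; mu = 4 gives A_4.

A4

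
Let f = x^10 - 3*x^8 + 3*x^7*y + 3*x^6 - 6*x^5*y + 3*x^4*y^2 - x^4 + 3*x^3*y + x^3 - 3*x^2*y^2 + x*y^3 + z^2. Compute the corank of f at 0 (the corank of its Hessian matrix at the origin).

Hessian at 0 has rank 1.

2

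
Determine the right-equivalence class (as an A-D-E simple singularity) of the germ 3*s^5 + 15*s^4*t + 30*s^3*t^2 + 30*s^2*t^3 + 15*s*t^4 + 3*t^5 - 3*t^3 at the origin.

E_{8}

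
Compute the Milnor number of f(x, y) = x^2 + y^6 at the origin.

The Hessian of f at 0 has rank 1. Corank 1: A-series; mu = 5 gives A_5.

5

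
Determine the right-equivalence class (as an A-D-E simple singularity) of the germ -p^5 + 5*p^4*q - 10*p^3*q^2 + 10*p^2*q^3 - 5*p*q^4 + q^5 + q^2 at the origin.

The Hessian of f at 0 has rank 1. Corank 1: A-series; mu = 4 gives A_4.

A_4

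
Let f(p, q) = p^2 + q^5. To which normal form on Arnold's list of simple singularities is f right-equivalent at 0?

The Hessian of f at 0 has rank 1. Corank 1: A-series; mu = 4 gives A_4.

A_4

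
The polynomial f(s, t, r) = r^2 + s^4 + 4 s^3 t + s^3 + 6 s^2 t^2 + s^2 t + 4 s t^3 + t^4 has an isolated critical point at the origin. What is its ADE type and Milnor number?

Type D_{5}, Milnor number mu = 5.

The Hessian of f at 0 is [[0, 0, 0], [0, 0, 0], [0, 0, 2]] with rank 1, so corank 2. A Groebner basis of the Jacobian ideal J(f) in C{s,t,r} is {s*t^2, -s*t/4 + t^3, s^2 + s*t, r}; counting standard monomials gives mu = 5. Corank 2; j^3 = s^2*(s + t) has shape L^2 M (L != M), so D-series; mu = 5 gives D_5.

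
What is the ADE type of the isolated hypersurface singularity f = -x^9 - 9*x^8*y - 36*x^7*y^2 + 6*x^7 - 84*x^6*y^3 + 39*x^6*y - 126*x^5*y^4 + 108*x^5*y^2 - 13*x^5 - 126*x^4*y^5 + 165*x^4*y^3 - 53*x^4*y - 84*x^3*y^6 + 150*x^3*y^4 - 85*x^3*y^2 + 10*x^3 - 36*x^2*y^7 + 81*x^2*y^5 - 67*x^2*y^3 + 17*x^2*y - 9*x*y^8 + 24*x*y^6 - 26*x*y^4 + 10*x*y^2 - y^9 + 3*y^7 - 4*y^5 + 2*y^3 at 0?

The Hessian of f at 0 is [[0, 0], [0, 0]] with rank 0, so corank 2. A Groebner basis of the Jacobian ideal J(f) in C{x,y} is {y^3, x^2 - 2*y^2/11, x*y + 5*y^2/11}; counting standard monomials gives mu = 4. Corank 2; j^3 = (2*x + y)*(5*x^2 + 6*x*y + 2*y^2) splits into three distinct lines over C (the quadratic factor has nonzero discriminant), so D_4.

D_{4}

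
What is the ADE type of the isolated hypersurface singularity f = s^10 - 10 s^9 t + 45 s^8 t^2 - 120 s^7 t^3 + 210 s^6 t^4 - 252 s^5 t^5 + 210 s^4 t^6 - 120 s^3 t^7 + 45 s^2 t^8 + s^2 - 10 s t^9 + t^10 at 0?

A_9

The Hessian of f at 0 is [[2, 0], [0, 0]] with rank 1, so corank 1. A Groebner basis of the Jacobian ideal J(f) in C{s,t} is {t^9, s}; counting standard monomials gives mu = 9. Corank 1: A-series; mu = 9 gives A_9.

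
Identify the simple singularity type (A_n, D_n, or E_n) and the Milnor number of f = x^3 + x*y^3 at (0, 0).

Type E7, Milnor number mu = 7.

The Hessian of f at 0 has rank 0. Corank 2; j^3 = x^3 is a perfect cube, so E-series; the 4-jet and mu = 7 give E_7.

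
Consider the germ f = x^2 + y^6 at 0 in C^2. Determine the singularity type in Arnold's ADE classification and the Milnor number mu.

Type A5, Milnor number mu = 5.

The Hessian of f at 0 has rank 1. Corank 1: A-series; mu = 5 gives A_5.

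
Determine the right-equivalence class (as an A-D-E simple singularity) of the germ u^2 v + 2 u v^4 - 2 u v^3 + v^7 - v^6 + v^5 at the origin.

D7

The Hessian of f at 0 has rank 0. Corank 2; j^3 = u^2*v has shape L^2 M (L != M), so D-series; mu = 7 gives D_7.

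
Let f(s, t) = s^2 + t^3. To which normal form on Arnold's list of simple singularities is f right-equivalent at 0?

A2

The Hessian of f at 0 is [[2, 0], [0, 0]] with rank 1, so corank 1. A Groebner basis of the Jacobian ideal J(f) in C{s,t} is {t^2, s}; counting standard monomials gives mu = 2. Corank 1: A-series; mu = 2 gives A_2.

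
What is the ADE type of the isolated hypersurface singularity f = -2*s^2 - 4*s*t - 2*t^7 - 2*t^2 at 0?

The Hessian of f at 0 is [[-4, -4], [-4, -4]] with rank 1, so corank 1. A Groebner basis of the Jacobian ideal J(f) in C{s,t} is {t^6, s + t}; counting standard monomials gives mu = 6. Corank 1: A-series; mu = 6 gives A_6.

A_6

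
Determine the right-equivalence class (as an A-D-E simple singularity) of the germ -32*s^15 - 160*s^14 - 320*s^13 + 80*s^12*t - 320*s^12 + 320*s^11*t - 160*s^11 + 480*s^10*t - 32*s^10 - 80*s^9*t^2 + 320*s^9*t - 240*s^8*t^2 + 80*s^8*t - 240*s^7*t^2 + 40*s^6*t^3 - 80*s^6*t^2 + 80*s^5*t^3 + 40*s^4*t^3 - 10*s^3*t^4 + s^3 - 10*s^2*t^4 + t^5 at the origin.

E8

The Hessian of f at 0 has rank 0. Corank 2; j^3 = s^3 is a perfect cube, so E-series; the 5-jet and mu = 8 give E_8.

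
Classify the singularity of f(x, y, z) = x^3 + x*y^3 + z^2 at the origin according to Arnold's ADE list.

The Hessian of f at 0 has rank 1. Corank 2; j^3 = x^3 is a perfect cube, so E-series; the 4-jet and mu = 7 give E_7.

E7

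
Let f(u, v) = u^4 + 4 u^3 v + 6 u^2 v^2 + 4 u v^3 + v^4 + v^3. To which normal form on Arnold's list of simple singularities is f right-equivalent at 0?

E_{6}

The Hessian of f at 0 is [[0, 0], [0, 0]] with rank 0, so corank 2. A Groebner basis of the Jacobian ideal J(f) in C{u,v} is {u^3 + 3*u^2*v, v^2}; counting standard monomials gives mu = 6. Corank 2; j^3 = v^3 is a perfect cube, so E-series; the 4-jet and mu = 6 give E_6.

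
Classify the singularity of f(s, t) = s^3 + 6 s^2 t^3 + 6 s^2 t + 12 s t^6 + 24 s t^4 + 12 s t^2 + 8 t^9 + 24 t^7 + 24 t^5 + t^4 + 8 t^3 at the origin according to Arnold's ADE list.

E6

The Hessian of f at 0 has rank 0. Corank 2; j^3 = (s + 2*t)^3 is a perfect cube, so E-series; the 4-jet and mu = 6 give E_6.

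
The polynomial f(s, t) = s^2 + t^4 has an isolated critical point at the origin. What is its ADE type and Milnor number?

Type A3, Milnor number mu = 3.

The Hessian of f at 0 is [[2, 0], [0, 0]] with rank 1, so corank 1. A Groebner basis of the Jacobian ideal J(f) in C{s,t} is {t^3, s}; counting standard monomials gives mu = 3. Corank 1: A-series; mu = 3 gives A_3.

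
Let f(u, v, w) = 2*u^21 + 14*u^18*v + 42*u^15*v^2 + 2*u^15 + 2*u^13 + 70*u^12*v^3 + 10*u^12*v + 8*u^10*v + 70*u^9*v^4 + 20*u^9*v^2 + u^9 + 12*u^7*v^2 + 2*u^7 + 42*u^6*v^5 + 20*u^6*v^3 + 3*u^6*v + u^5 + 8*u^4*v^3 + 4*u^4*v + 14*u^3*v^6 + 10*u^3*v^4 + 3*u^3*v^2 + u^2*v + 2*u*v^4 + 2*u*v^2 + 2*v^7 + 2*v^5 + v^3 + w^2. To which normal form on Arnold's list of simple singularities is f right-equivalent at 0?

D_{8}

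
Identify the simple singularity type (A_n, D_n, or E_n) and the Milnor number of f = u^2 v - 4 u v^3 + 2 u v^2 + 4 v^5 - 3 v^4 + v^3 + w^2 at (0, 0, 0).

Type D_{5}, Milnor number mu = 5.

The Hessian of f at 0 has rank 1. Corank 2; j^3 = v*(u + v)^2 has shape L^2 M (L != M), so D-series; mu = 5 gives D_5.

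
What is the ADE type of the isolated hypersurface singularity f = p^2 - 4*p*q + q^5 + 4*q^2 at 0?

A_4

The Hessian of f at 0 has rank 1. Corank 1: A-series; mu = 4 gives A_4.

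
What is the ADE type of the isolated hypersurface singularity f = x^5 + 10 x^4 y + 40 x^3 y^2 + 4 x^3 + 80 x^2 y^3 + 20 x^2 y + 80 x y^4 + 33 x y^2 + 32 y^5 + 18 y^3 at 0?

The Hessian of f at 0 has rank 0. Corank 2; j^3 = (x + 2*y)*(2*x + 3*y)^2 has shape L^2 M (L != M), so D-series; mu = 6 gives D_6.

D6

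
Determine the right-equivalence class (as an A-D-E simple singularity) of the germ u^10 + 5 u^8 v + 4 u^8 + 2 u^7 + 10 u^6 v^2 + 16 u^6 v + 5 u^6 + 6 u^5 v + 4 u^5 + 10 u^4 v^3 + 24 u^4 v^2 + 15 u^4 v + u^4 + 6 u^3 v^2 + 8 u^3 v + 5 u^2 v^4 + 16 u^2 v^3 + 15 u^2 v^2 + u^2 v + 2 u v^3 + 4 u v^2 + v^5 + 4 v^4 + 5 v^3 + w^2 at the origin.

D4

The Hessian of f at 0 has rank 1. Corank 2; j^3 = v*(u^2 + 4*u*v + 5*v^2) splits into three distinct lines over C (the quadratic factor has nonzero discriminant), so D_4.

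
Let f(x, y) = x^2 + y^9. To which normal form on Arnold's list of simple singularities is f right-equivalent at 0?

A8

The Hessian of f at 0 is [[2, 0], [0, 0]] with rank 1, so corank 1. A Groebner basis of the Jacobian ideal J(f) in C{x,y} is {y^8, x}; counting standard monomials gives mu = 8. Corank 1: A-series; mu = 8 gives A_8.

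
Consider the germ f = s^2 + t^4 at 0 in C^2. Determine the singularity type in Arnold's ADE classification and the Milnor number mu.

Type A_{3}, Milnor number mu = 3.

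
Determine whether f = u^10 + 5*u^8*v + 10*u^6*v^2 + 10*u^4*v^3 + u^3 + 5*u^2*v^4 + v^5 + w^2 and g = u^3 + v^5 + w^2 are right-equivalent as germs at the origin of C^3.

The Hessian of f at 0 is [[0, 0, 0], [0, 0, 0], [0, 0, 2]] with rank 1, so corank 2. A Groebner basis of the Jacobian ideal J(f) in C{u,v,w} is {v^4, u^2, w}; counting standard monomials gives mu = 8. Corank 2; j^3 = u^3 is a perfect cube, so E-series; the 5-jet and mu = 8 give E_8. The Hessian of g at 0 is [[0, 0, 0], [0, 0, 0], [0, 0, 2]] with rank 1, so corank 2. A Groebner basis of the Jacobian ideal J(g) in C{u,v,w} is {v^4, u^2, w}; counting standard monomials gives mu = 8. Corank 2; j^3 = u^3 is a perfect cube, so E-series; the 5-jet and mu = 8 give E_8. Both have type E_8, hence right-equivalent.

Yes.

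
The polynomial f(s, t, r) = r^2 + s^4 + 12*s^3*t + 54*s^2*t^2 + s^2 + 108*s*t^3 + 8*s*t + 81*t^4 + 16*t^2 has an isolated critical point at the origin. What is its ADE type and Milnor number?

Type A_{3}, Milnor number mu = 3.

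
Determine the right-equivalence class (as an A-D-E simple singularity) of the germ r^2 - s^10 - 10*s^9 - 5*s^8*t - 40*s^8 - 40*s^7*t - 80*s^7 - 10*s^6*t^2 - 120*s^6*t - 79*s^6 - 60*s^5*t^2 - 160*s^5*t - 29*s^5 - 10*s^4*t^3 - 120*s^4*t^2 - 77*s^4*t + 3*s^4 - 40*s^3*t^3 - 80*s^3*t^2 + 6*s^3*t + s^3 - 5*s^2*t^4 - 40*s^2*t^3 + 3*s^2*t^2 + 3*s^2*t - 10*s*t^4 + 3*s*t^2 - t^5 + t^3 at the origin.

The Hessian of f at 0 has rank 1. Corank 2; j^3 = (s + t)^3 is a perfect cube, so E-series; the 5-jet and mu = 8 give E_8.

E8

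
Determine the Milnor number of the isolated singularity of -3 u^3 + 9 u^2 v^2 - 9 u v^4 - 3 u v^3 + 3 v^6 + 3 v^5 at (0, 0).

7

The Hessian of f at 0 has rank 0. Corank 2; j^3 = -3*u^3 is a perfect cube, so E-series; the 4-jet and mu = 7 give E_7.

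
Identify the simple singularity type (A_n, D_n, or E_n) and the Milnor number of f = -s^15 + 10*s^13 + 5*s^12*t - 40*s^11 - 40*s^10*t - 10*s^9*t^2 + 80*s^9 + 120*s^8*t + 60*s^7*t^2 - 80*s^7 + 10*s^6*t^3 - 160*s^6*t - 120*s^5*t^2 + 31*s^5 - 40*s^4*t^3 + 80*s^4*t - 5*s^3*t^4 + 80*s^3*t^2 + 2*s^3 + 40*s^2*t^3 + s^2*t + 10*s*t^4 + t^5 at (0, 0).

Type D_{6}, Milnor number mu = 6.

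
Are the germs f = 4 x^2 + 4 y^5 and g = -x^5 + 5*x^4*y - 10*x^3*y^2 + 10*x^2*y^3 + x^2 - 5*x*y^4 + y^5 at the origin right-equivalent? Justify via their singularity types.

The Hessian of f at 0 has rank 1. Corank 1: A-series; mu = 4 gives A_4. The Hessian of g at 0 has rank 1. Corank 1: A-series; mu = 4 gives A_4. Both have type A_4, hence right-equivalent.

Yes.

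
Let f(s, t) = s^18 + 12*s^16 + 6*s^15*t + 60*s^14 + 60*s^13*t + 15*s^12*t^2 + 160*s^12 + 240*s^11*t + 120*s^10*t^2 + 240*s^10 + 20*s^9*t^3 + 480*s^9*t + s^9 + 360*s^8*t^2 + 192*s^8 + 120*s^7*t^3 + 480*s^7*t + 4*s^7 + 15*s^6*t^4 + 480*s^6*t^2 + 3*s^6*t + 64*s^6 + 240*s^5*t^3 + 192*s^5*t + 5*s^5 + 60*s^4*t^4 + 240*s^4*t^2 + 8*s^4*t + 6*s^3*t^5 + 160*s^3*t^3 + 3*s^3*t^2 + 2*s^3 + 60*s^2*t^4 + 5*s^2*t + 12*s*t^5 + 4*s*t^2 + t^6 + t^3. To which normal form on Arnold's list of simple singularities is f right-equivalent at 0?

The Hessian of f at 0 has rank 0. Corank 2; j^3 = (s + t)^2*(2*s + t) has shape L^2 M (L != M), so D-series; mu = 7 gives D_7.

D_7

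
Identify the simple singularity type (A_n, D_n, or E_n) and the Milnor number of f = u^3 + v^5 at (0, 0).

Type E_{8}, Milnor number mu = 8.

The Hessian of f at 0 is [[0, 0], [0, 0]] with rank 0, so corank 2. A Groebner basis of the Jacobian ideal J(f) in C{u,v} is {v^4, u^2}; counting standard monomials gives mu = 8. Corank 2; j^3 = u^3 is a perfect cube, so E-series; the 5-jet and mu = 8 give E_8.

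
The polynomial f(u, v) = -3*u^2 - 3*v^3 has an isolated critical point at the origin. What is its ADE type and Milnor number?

The Hessian of f at 0 has rank 1. Corank 1: A-series; mu = 2 gives A_2.

Type A_{2}, Milnor number mu = 2.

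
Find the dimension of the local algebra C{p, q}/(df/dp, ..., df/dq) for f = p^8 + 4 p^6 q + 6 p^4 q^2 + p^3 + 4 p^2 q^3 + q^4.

The Hessian of f at 0 has rank 0. Corank 2; j^3 = p^3 is a perfect cube, so E-series; the 4-jet and mu = 6 give E_6.

6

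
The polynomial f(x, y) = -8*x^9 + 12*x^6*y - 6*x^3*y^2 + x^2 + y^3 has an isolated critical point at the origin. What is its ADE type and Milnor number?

Type A_2, Milnor number mu = 2.

The Hessian of f at 0 has rank 1. Corank 1: A-series; mu = 2 gives A_2.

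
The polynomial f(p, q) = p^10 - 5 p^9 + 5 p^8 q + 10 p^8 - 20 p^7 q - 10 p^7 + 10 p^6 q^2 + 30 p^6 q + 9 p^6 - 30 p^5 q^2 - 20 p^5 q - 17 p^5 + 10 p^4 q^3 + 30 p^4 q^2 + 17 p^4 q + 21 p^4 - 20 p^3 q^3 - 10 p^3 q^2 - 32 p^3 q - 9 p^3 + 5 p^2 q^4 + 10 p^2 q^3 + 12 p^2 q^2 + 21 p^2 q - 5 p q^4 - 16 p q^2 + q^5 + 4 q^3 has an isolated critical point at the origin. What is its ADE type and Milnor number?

Type D_6, Milnor number mu = 6.

The Hessian of f at 0 is [[0, 0], [0, 0]] with rank 0, so corank 2. A Groebner basis of the Jacobian ideal J(f) in C{p,q} is {p^3 - 111*p^2/59 + 89*p*q/59 - 10*q^2/59, p^2*q - 45*p^2/118 - 117*p*q/118 + 49*q^2/59, 729*p^2/236 + p*q^2 - 1503*p*q/236 + 339*q^2/118, 81*p^2/8 - 135*p*q/8 + q^3 + 27*q^2/4}; counting standard monomials gives mu = 6. Corank 2; j^3 = -(p - q)*(3*p - 2*q)^2 has shape L^2 M (L != M), so D-series; mu = 6 gives D_6.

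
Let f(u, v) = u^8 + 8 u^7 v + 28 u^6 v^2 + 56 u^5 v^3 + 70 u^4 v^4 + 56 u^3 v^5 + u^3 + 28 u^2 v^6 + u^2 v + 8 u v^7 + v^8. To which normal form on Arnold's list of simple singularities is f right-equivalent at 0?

The Hessian of f at 0 is [[0, 0], [0, 0]] with rank 0, so corank 2. A Groebner basis of the Jacobian ideal J(f) in C{u,v} is {-u*v/8 + v^7, u*v^2, u^2 + u*v}; counting standard monomials gives mu = 9. Corank 2; j^3 = u^2*(u + v) has shape L^2 M (L != M), so D-series; mu = 9 gives D_9.

D_{9}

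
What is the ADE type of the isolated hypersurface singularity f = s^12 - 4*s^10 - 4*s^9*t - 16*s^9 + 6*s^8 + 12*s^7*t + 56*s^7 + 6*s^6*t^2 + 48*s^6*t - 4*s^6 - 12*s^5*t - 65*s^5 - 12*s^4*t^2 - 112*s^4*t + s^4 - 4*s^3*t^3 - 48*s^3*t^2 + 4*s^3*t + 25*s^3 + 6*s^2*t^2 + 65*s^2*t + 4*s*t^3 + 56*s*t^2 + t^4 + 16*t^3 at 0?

D_{5}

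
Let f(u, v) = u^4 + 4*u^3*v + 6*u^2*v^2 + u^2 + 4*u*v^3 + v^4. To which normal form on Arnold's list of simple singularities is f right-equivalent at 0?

A3

The Hessian of f at 0 has rank 1. Corank 1: A-series; mu = 3 gives A_3.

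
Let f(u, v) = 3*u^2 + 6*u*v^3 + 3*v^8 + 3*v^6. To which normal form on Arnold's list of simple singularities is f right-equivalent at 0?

A_{7}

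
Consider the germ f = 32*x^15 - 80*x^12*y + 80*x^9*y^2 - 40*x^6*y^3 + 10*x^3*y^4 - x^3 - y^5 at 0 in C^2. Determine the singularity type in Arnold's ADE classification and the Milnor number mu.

The Hessian of f at 0 has rank 0. Corank 2; j^3 = -x^3 is a perfect cube, so E-series; the 5-jet and mu = 8 give E_8.

Type E_8, Milnor number mu = 8.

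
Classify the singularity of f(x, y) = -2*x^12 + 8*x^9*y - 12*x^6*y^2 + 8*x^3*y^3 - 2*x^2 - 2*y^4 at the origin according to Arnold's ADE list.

A_3

The Hessian of f at 0 is [[-4, 0], [0, 0]] with rank 1, so corank 1. A Groebner basis of the Jacobian ideal J(f) in C{x,y} is {y^3, x}; counting standard monomials gives mu = 3. Corank 1: A-series; mu = 3 gives A_3.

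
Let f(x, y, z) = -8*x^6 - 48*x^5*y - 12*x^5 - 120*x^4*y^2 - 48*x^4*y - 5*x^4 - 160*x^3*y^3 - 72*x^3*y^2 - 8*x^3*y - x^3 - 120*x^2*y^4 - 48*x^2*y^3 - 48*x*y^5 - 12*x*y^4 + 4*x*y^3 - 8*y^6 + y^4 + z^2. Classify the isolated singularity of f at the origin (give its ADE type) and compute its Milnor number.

The Hessian of f at 0 is [[0, 0, 0], [0, 0, 0], [0, 0, 2]] with rank 1, so corank 2. A Groebner basis of the Jacobian ideal J(f) in C{x,y,z} is {x^3, x^2*y, x^2/4 + x*y^2, -3*x^2/4 + y^3, z}; counting standard monomials gives mu = 6. Corank 2; j^3 = -x^3 is a perfect cube, so E-series; the 4-jet and mu = 6 give E_6.

Type E_6, Milnor number mu = 6.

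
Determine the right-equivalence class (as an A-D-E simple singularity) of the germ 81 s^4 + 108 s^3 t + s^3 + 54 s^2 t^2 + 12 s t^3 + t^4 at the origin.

E6

The Hessian of f at 0 has rank 0. Corank 2; j^3 = s^3 is a perfect cube, so E-series; the 4-jet and mu = 6 give E_6.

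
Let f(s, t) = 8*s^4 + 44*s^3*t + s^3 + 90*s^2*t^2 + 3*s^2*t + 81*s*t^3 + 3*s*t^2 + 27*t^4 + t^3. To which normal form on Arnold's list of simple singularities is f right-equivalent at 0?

E_{7}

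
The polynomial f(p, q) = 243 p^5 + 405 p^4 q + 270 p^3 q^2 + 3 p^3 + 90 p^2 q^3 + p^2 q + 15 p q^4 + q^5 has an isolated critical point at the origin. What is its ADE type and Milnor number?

Type D_{6}, Milnor number mu = 6.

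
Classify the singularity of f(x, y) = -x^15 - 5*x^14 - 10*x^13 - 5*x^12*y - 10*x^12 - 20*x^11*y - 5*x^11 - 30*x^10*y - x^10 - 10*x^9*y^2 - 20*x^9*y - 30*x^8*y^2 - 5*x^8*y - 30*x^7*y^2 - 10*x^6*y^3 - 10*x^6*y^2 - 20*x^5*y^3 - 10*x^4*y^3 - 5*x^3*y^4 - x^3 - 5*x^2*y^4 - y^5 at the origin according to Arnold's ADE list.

E8

The Hessian of f at 0 has rank 0. Corank 2; j^3 = -x^3 is a perfect cube, so E-series; the 5-jet and mu = 8 give E_8.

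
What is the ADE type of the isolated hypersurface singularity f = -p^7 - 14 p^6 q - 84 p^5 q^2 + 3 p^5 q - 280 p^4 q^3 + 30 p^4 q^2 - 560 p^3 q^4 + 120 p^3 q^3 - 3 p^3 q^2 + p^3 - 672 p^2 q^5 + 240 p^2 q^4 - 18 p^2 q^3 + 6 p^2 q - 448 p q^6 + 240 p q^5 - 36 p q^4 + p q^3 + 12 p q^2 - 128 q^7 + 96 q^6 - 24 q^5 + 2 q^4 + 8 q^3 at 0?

The Hessian of f at 0 has rank 0. Corank 2; j^3 = (p + 2*q)^3 is a perfect cube, so E-series; the 4-jet and mu = 7 give E_7.

E_{7}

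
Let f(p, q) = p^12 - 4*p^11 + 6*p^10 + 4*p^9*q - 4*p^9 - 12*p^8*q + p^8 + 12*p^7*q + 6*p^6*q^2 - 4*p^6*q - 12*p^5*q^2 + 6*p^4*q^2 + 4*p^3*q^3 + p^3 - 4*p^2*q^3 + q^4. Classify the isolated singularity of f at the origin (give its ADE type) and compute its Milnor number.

The Hessian of f at 0 has rank 0. Corank 2; j^3 = p^3 is a perfect cube, so E-series; the 4-jet and mu = 6 give E_6.

Type E_6, Milnor number mu = 6.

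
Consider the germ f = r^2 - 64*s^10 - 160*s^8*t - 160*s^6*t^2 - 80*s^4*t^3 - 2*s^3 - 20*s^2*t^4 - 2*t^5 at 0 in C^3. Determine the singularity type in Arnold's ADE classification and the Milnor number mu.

Type E_8, Milnor number mu = 8.

The Hessian of f at 0 has rank 1. Corank 2; j^3 = -2*s^3 is a perfect cube, so E-series; the 5-jet and mu = 8 give E_8.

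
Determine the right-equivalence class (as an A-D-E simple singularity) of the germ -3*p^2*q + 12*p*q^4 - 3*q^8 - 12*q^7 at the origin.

The Hessian of f at 0 has rank 0. Corank 2; j^3 = -3*p^2*q has shape L^2 M (L != M), so D-series; mu = 9 gives D_9.

D_9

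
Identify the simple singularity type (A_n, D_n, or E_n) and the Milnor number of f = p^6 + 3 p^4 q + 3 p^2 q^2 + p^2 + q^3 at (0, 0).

The Hessian of f at 0 has rank 1. Corank 1: A-series; mu = 2 gives A_2.

Type A2, Milnor number mu = 2.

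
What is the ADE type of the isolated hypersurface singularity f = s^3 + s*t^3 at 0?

E_7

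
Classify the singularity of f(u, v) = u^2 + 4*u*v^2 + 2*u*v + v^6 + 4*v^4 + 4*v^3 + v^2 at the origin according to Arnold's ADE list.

A_5

The Hessian of f at 0 is [[2, 2], [2, 2]] with rank 1, so corank 1. A Groebner basis of the Jacobian ideal J(f) in C{u,v} is {u^3 + 3*u^2/2 + 5*u*v/2 - u/2 - v/2, u^2*v - u^2 - 3*u*v/2 + u/4 + v/4, u/2 + v^2 + v/2}; counting standard monomials gives mu = 5. Corank 1: A-series; mu = 5 gives A_5.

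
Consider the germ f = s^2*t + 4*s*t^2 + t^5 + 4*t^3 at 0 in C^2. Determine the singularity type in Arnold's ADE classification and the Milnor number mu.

The Hessian of f at 0 has rank 0. Corank 2; j^3 = t*(s + 2*t)^2 has shape L^2 M (L != M), so D-series; mu = 6 gives D_6.

Type D_{6}, Milnor number mu = 6.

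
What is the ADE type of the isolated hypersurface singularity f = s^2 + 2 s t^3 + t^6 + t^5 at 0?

The Hessian of f at 0 is [[2, 0], [0, 0]] with rank 1, so corank 1. A Groebner basis of the Jacobian ideal J(f) in C{s,t} is {s + t^3, s^2, s*t}; counting standard monomials gives mu = 4. Corank 1: A-series; mu = 4 gives A_4.

A_4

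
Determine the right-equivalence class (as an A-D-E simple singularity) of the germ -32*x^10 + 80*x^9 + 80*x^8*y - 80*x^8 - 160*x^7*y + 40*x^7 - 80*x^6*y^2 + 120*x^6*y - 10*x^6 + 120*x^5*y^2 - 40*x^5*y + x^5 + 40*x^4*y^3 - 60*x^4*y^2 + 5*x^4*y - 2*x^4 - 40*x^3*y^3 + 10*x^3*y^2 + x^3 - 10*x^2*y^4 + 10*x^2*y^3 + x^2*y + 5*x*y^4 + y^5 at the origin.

D_6

The Hessian of f at 0 has rank 0. Corank 2; j^3 = x^2*(x + y) has shape L^2 M (L != M), so D-series; mu = 6 gives D_6.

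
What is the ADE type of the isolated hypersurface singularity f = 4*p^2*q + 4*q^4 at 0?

D_{5}

The Hessian of f at 0 has rank 0. Corank 2; j^3 = 4*p^2*q has shape L^2 M (L != M), so D-series; mu = 5 gives D_5.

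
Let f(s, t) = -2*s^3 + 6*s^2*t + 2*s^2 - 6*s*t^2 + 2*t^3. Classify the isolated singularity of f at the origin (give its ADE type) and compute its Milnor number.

The Hessian of f at 0 has rank 1. Corank 1: A-series; mu = 2 gives A_2.

Type A_2, Milnor number mu = 2.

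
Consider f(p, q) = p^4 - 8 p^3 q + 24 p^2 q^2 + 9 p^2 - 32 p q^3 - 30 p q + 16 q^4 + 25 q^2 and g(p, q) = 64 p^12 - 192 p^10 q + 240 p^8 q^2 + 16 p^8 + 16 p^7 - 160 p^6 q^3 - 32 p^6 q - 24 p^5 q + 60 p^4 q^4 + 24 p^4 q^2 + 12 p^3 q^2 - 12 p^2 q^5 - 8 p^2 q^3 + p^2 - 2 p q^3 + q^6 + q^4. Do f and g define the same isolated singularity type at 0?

The Hessian of f at 0 is [[18, -30], [-30, 50]] with rank 1, so corank 1. A Groebner basis of the Jacobian ideal J(f) in C{p,q} is {q^3, p - 5*q/3}; counting standard monomials gives mu = 3. Corank 1: A-series; mu = 3 gives A_3. The Hessian of g at 0 is [[2, 0], [0, 0]] with rank 1, so corank 1. A Groebner basis of the Jacobian ideal J(g) in C{p,q} is {q^3, p}; counting standard monomials gives mu = 3. Corank 1: A-series; mu = 3 gives A_3. Both have type A_3, hence right-equivalent.

Yes.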